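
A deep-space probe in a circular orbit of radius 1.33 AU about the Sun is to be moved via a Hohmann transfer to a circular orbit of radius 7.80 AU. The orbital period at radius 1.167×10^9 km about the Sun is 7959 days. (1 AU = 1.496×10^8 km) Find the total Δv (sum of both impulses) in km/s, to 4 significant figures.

Δv = 12.84 km/s

From Kepler's third law T² = 4π²r³/μ at r = 1.167×10^9 km, T = 7959 days = 7959 × 86400 s = 6.876576×10^8 s: μ = 4π²r³/T² = 1.32687×10^11 km³/s².
In km: r₁ = 1.33 × 1.496×10^8 = 1.98968×10^8 km; r₂ = 7.80 × 1.496×10^8 = 1.16688×10^9 km.
Transfer-ellipse semi-major axis a_t = (r₁ + r₂)/2 = (1.98968×10^8 + 1.16688×10^9)/2 = 6.82924×10^8 km.
Circular speed at r₁: v₁ = √(μ/r₁) = √(1.32687×10^11/1.98968×10^8) = 25.824 km/s.
Transfer-orbit speed at r₁ (vis-viva equation): v_p = √[μ(2/r₁ − 1/a_t)] = 33.756 km/s.
First burn Δv₁ = |v_p − v₁| = 7.932 km/s.
Circular speed at r₂: v₂ = √(μ/r₂) = 10.664 km/s.
Transfer-orbit speed at r₂: v_a = √[μ(2/r₂ − 1/a_t)] = 5.7558 km/s.
Second burn Δv₂ = |v₂ − v_a| = 4.908 km/s.
Total Δv = Δv₁ + Δv₂ = 12.84 km/s.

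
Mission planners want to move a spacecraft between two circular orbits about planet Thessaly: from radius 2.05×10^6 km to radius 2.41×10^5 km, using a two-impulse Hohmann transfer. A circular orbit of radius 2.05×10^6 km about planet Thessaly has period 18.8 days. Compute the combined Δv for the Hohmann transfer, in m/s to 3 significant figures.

From Kepler's third law T² = 4π²r³/μ at r = 2.05×10^6 km, T = 18.8 days = 18.8 × 86400 s = 1.62432×10^6 s: μ = 4π²r³/T² = 1.28907×10^8 km³/s².
Transfer-ellipse semi-major axis a_t = (r₁ + r₂)/2 = (2.050×10^6 + 2.410×10^5)/2 = 1.1455×10^6 km.
Circular speed at r₁: v₁ = √(μ/r₁) = √(1.28907×10^8/2.050×10^6) = 7.929798 km/s.
On the transfer ellipse at r₁, vis-viva gives v_a = √[μ(2/r₁ − 1/a_t)] = 3.637250 km/s.
First burn Δv₁ = |v_a − v₁| = 4.2925 km/s.
At r₂, v₂ = √(μ/r₂) = 23.1276 km/s.
Transfer-orbit speed at r₂: v_p = √[μ(2/r₂ − 1/a_t)] = 30.9393 km/s.
Second burn Δv₂ = |v₂ − v_p| = 7.8117 km/s.
Δv = Δv₁ + Δv₂ = 4.2925 + 7.8117 = 12.10 km/s.

Δv = 12100 m/s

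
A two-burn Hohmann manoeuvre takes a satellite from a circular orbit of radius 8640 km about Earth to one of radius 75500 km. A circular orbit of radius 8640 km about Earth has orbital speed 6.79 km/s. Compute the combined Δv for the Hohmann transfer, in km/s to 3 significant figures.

From the circular-orbit relation v² = μ/r at r = 8640 km: μ = v²r = (6.79)² × 8640 = 3.98339×10^5 km³/s².
The Hohmann ellipse has a_t = (r₁ + r₂)/2 = 42070 km.
Circular speed at r₁: v₁ = √(μ/r₁) = √(3.98339×10^5/8640) = 6.790 km/s.
On the transfer ellipse at r₁, v² = μ(2/r − 1/a) gives v_p = √[μ(2/r₁ − 1/a_t)] = 9.096 km/s.
First burn Δv₁ = |v_p − v₁| = 2.306 km/s.
Circular speed at r₂: v₂ = √(μ/r₂) = 2.297 km/s.
Transfer-orbit speed at r₂: v_a = √[μ(2/r₂ − 1/a_t)] = 1.041 km/s.
Second burn Δv₂ = |v₂ − v_a| = 1.256 km/s.
Δv = Δv₁ + Δv₂ = 2.306 + 1.256 = 3.562 km/s.

Δv = 3.56 km/s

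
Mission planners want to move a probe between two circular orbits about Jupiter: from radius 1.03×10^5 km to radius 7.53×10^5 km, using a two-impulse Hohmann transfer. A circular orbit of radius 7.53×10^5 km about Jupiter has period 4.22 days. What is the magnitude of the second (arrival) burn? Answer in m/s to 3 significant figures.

Δv₂ = 6610 m/s

From Kepler's third law T² = 4π²r³/μ at r = 7.53×10^5 km, T = 4.22 days = 4.22 × 86400 s = 3.64608×10^5 s: μ = 4π²r³/T² = 1.26792×10^8 km³/s².
Transfer-ellipse semi-major axis a_t = (r₁ + r₂)/2 = (1.030×10^5 + 7.530×10^5)/2 = 4.280×10^5 km.
Circular speed at r = 7.530×10^5 km: v_c = √(μ/r) = 12.9762 km/s.
Transfer-orbit speed at the same r (vis-viva, a = a_t): v_t = √[μ(2/r − 1/a_t)] = 6.36569 km/s.
Δv₂ = |v_t − v_c| = |6.36569 − 12.9762| = 6.611 km/s.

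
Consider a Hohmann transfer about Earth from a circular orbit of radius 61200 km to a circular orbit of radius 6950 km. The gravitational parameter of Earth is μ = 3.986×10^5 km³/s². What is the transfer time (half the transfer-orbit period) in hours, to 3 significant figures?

The Hohmann ellipse has a_t = (r₁ + r₂)/2 = 34075 km.
By Kepler's third law the transfer-orbit period is T = 2π√(a_t³/μ), so t = T/2 = 31300 s.
Converting: 31300 s ÷ 3600 s/hour = 8.69 hours.

t = 8.69 hours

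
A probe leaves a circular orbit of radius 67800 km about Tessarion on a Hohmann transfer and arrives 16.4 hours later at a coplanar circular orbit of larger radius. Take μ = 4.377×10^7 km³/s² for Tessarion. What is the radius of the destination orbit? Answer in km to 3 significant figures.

Transfer time t = 16.4 hours = 59040 s, and t = π√(a_t³/μ).
So a_t = (μ t²/π²)^(1/3) = (4.377×10^7 × (59040)² / π²)^(1/3) = 2.4911×10^5 km.
Since a_t = (r₁ + r₂)/2, r₂ = 2a_t − r₁ = 2×2.4911×10^5 − 67800 = 4.3042×10^5 km.

r₂ = 4.30×10^5 km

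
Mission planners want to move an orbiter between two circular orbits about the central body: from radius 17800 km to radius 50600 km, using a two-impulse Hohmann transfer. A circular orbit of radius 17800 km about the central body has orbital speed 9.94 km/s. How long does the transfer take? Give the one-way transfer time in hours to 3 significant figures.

t = 4.16 hours

From the circular-orbit relation v² = μ/r at r = 17800 km: μ = v²r = (9.94)² × 17800 = 1.75870×10^6 km³/s².
The Hohmann ellipse has a_t = (r₁ + r₂)/2 = 34200 km.
By Kepler's third law the transfer-orbit period is T = 2π√(a_t³/μ), so t = T/2 = 14980 s.
Converting: 14980 s ÷ 3600 s/hour = 4.16 hours.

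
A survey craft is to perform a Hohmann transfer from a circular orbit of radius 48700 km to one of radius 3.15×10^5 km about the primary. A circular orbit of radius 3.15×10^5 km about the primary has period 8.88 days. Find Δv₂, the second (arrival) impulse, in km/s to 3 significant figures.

From Kepler's third law T² = 4π²r³/μ at r = 3.15×10^5 km, T = 8.88 days = 8.88 × 86400 s = 7.67232×10^5 s: μ = 4π²r³/T² = 2.09623×10^6 km³/s².
Transfer-ellipse semi-major axis a_t = (r₁ + r₂)/2 = (48700 + 3.150×10^5)/2 = 1.8185×10^5 km.
Circular speed at r = 3.150×10^5 km: v_c = √(μ/r) = 2.580 km/s.
Vis-viva on the transfer ellipse at r = 3.150×10^5 km gives v_t = √[μ(2/r − 1/a_t)] = 1.335 km/s.
Δv₂ = |v_t − v_c| = |1.335 − 2.580| = 1.245 km/s.

Δv₂ = 1.24 km/s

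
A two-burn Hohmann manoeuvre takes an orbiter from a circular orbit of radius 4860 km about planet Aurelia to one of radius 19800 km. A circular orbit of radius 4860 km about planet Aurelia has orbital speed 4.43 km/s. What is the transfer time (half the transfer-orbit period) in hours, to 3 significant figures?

t = 3.87 hours

From the circular-orbit relation v² = μ/r at r = 4860 km: μ = v²r = (4.43)² × 4860 = 95377.0 km³/s².
The Hohmann ellipse has a_t = (r₁ + r₂)/2 = 12330 km.
Transfer time t = π√(a_t³/μ) = π√((12330)³ / 95377.0) = 13930 s.
Converting: 13930 s ÷ 3600 s/hour = 3.87 hours.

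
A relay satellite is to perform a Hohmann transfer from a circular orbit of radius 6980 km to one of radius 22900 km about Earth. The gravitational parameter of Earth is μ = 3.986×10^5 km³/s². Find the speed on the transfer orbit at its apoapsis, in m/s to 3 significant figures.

Semi-major axis of the transfer orbit: a_t = (6980 + 22900)/2 = 14940 km.
At apoapsis, r = 22900 km.
Applying v² = μ(2/r − 1/a_t): v = 2.852 km/s.

v = 2850 m/s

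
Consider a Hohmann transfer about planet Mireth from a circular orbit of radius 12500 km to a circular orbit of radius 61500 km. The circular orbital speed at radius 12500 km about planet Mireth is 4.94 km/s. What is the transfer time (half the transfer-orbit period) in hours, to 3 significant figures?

From the circular-orbit relation v² = μ/r at r = 12500 km: μ = v²r = (4.94)² × 12500 = 3.05045×10^5 km³/s².
The Hohmann ellipse has a_t = (r₁ + r₂)/2 = 37000 km.
By Kepler's third law the transfer-orbit period is T = 2π√(a_t³/μ), so t = T/2 = 40480 s.
Converting: 40480 s ÷ 3600 s/hour = 11.2 hours.

t = 11.2 hours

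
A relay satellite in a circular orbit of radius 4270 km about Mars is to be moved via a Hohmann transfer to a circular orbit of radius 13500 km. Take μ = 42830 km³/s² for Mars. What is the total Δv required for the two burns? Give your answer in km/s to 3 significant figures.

Δv = 1.28 km/s

Transfer-ellipse semi-major axis a_t = (r₁ + r₂)/2 = (4270 + 13500)/2 = 8885 km.
Circular speed at r₁: v₁ = √(μ/r₁) = √(42830/4270) = 3.1671 km/s.
Transfer-orbit speed at r₁ (vis-viva equation): v_p = √[μ(2/r₁ − 1/a_t)] = 3.9039 km/s.
First burn Δv₁ = |v_p − v₁| = 0.7368 km/s.
At r₂, v₂ = √(μ/r₂) = 1.7812 km/s.
Transfer-orbit speed at r₂: v_a = √[μ(2/r₂ − 1/a_t)] = 1.2348 km/s.
Second burn Δv₂ = |v₂ − v_a| = 0.5464 km/s.
Δv = Δv₁ + Δv₂ = 0.7368 + 0.5464 = 1.283 km/s.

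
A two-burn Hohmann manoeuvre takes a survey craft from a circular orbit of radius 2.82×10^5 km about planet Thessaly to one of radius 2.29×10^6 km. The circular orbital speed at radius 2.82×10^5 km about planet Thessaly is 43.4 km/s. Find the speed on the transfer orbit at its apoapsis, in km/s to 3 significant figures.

v = 7.13 km/s

From the circular-orbit relation v² = μ/r at r = 2.82×10^5 km: μ = v²r = (43.4)² × 2.82×10^5 = 5.31164×10^8 km³/s².
Transfer-ellipse semi-major axis a_t = (r₁ + r₂)/2 = (2.820×10^5 + 2.290×10^6)/2 = 1.286×10^6 km.
At apoapsis, r = 2.290×10^6 km.
From the vis-viva equation, v = √[μ(2/r − 1/a_t)] = 7.132 km/s.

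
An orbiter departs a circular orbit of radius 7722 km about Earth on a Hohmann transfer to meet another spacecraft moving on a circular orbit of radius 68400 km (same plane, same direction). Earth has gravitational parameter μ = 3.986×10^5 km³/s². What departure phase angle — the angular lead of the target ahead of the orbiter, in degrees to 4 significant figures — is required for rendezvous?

φ = 105.3°

Semi-major axis of the transfer orbit: a_t = (7722 + 68400)/2 = 38061 km.
Transfer time t = π√(a_t³/μ) = 36948.9 s.
The target's mean motion on its circular orbit is ω₂ = √(μ/r₂³) = 3.52927×10^-5 rad/s.
Angle swept by the target during transfer: ω₂·t = 1.30403 rad = 74.72°.
The orbiter traverses 180° on the transfer ellipse, so the target must lead by 180° − 74.72° = 105.3°.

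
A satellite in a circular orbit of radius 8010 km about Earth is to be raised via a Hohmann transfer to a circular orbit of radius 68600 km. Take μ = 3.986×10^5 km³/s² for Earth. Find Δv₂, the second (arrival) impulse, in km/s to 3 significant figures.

Transfer-ellipse semi-major axis a_t = (r₁ + r₂)/2 = (8010 + 68600)/2 = 38305 km.
Circular speed at r = 68600 km: v_c = √(μ/r) = 2.410 km/s.
Transfer-orbit speed at the same r (vis-viva, a = a_t): v_t = √[μ(2/r − 1/a_t)] = 1.102 km/s.
Δv₂ = |v_t − v_c| = |1.102 − 2.410| = 1.308 km/s.

Δv₂ = 1.31 km/s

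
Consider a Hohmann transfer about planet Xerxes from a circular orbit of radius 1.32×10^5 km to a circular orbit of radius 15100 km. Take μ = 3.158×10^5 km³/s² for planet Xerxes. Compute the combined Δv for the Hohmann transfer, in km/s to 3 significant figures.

The Hohmann ellipse has a_t = (r₁ + r₂)/2 = 73550 km.
At r₁ the circular-orbit speed is v₁ = √(μ/r₁) = 1.5467 km/s.
Transfer-orbit speed at r₁ (vis-viva): v_a = √[μ(2/r₁ − 1/a_t)] = 0.70084 km/s.
First burn Δv₁ = |v_a − v₁| = 0.8459 km/s.
At r₂, v₂ = √(μ/r₂) = 4.5732 km/s.
Transfer-orbit speed at r₂: v_p = √[μ(2/r₂ − 1/a_t)] = 6.1265 km/s.
Second burn Δv₂ = |v₂ − v_p| = 1.553 km/s.
Total Δv = Δv₁ + Δv₂ = 2.399 km/s.

Δv = 2.40 km/s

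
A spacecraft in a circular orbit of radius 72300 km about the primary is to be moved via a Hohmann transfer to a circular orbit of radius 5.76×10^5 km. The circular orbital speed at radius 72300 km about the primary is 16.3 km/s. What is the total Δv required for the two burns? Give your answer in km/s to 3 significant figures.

Δv = 8.48 km/s

From the circular-orbit relation v² = μ/r at r = 72300 km: μ = v²r = (16.3)² × 72300 = 1.92094×10^7 km³/s².
Transfer-ellipse semi-major axis a_t = (r₁ + r₂)/2 = (72300 + 5.760×10^5)/2 = 3.2415×10^5 km.
At r₁ the circular-orbit speed is v₁ = √(μ/r₁) = 16.300 km/s.
Transfer-orbit speed at r₁ (vis-viva equation): v_p = √[μ(2/r₁ − 1/a_t)] = 21.728 km/s.
First burn Δv₁ = |v_p − v₁| = 5.428 km/s.
Circular speed at r₂: v₂ = √(μ/r₂) = 5.775 km/s.
Transfer-orbit speed at r₂: v_a = √[μ(2/r₂ − 1/a_t)] = 2.727 km/s.
Second burn Δv₂ = |v₂ − v_a| = 3.048 km/s.
Total Δv = Δv₁ + Δv₂ = 8.476 km/s.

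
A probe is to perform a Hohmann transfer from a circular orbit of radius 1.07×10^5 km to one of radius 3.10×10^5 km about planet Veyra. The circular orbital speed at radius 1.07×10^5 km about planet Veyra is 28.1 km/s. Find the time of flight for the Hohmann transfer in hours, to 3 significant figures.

t = 9.04 hours

From the circular-orbit relation v² = μ/r at r = 1.07×10^5 km: μ = v²r = (28.1)² × 1.07×10^5 = 8.44883×10^7 km³/s².
Transfer-ellipse semi-major axis a_t = (r₁ + r₂)/2 = (1.070×10^5 + 3.100×10^5)/2 = 2.085×10^5 km.
By Kepler's third law the transfer-orbit period is T = 2π√(a_t³/μ), so t = T/2 = 32540 s.
Converting: 32540 s ÷ 3600 s/hour = 9.04 hours.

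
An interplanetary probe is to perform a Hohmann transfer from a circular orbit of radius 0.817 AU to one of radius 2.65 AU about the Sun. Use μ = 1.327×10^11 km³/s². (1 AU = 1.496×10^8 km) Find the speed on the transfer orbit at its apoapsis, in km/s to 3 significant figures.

v = 12.6 km/s

In km: r₁ = 0.817 × 1.496×10^8 = 1.222232×10^8 km; r₂ = 2.65 × 1.496×10^8 = 3.9644×10^8 km.
Transfer-ellipse semi-major axis a_t = (r₁ + r₂)/2 = (1.222232×10^8 + 3.9644×10^8)/2 = 2.593316×10^8 km.
At apoapsis, r = 3.9644×10^8 km.
Applying v² = μ(2/r − 1/a_t): v = 12.56 km/s.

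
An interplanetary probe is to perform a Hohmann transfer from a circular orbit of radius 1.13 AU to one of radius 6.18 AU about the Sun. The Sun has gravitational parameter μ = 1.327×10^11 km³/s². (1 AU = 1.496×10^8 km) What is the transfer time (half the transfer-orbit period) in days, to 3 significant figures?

In km: r₁ = 1.13 × 1.496×10^8 = 1.69048×10^8 km; r₂ = 6.18 × 1.496×10^8 = 9.24528×10^8 km.
Transfer-ellipse semi-major axis a_t = (r₁ + r₂)/2 = (1.69048×10^8 + 9.24528×10^8)/2 = 5.46788×10^8 km.
By Kepler's third law the transfer-orbit period is T = 2π√(a_t³/μ), so t = T/2 = 1.103×10^8 s.
Converting: 1.103×10^8 s ÷ 86400 s/day = 1280 days.

t = 1280 days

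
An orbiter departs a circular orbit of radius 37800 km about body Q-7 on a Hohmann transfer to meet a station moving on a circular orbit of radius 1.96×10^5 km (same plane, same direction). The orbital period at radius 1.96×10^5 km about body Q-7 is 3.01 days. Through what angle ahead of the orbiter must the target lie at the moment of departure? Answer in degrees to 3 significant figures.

φ = 97.1°

From Kepler's third law T² = 4π²r³/μ at r = 1.96×10^5 km, T = 3.01 days = 3.01 × 86400 s = 2.60064×10^5 s: μ = 4π²r³/T² = 4.39509×10^6 km³/s².
Transfer-ellipse semi-major axis a_t = (r₁ + r₂)/2 = (37800 + 1.960×10^5)/2 = 1.169×10^5 km.
Transfer time t = π√(a_t³/μ) = 59890 s.
Target angular speed ω₂ = √(μ/r₂³) = 2.416×10^-5 rad/s.
Angle swept by the target during transfer: ω₂·t = 1.447 rad = 82.91°.
Arrival is 180° from departure on the ellipse, so φ = 180° − 82.91° = 97.1°.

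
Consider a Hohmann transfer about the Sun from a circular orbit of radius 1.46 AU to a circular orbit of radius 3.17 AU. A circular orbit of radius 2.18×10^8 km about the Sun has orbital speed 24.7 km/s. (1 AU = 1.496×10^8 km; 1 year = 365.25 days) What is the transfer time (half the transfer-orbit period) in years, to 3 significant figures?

t = 1.76 years

From the circular-orbit relation v² = μ/r at r = 2.18×10^8 km: μ = v²r = (24.7)² × 2.18×10^8 = 1.33000×10^11 km³/s².
In km: r₁ = 1.46 × 1.496×10^8 = 2.18416×10^8 km; r₂ = 3.17 × 1.496×10^8 = 4.74232×10^8 km.
The Hohmann ellipse has a_t = (r₁ + r₂)/2 = 3.46324×10^8 km.
By Kepler's third law the transfer-orbit period is T = 2π√(a_t³/μ), so t = T/2 = 5.552×10^7 s.
Converting: 5.552×10^7 s ÷ 3.15576×10^7 s/year (365.25 × 86400) = 1.76 years.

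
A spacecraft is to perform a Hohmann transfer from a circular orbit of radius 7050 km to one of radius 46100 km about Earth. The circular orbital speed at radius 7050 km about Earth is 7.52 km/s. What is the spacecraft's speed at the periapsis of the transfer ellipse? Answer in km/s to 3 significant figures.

From the circular-orbit relation v² = μ/r at r = 7050 km: μ = v²r = (7.52)² × 7050 = 3.98680×10^5 km³/s².
Transfer-ellipse semi-major axis a_t = (r₁ + r₂)/2 = (7050 + 46100)/2 = 26575 km.
The periapsis of the transfer ellipse is at r = 7050 km.
Vis-viva: v = √[μ(2/r − 1/a_t)] = √[3.98680×10^5 × (2/7050 − 1/26575)] = 9.904 km/s.

v = 9.90 km/s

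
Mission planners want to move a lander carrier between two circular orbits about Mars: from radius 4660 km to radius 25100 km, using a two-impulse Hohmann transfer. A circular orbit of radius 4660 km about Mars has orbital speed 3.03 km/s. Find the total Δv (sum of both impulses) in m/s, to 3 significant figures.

Δv = 1480 m/s

From the circular-orbit relation v² = μ/r at r = 4660 km: μ = v²r = (3.03)² × 4660 = 42783.0 km³/s².
Transfer-ellipse semi-major axis a_t = (r₁ + r₂)/2 = (4660 + 25100)/2 = 14880 km.
Circular speed at r₁: v₁ = √(μ/r₁) = √(42783.0/4660) = 3.0300 km/s.
Transfer-orbit speed at r₁ (vis-viva): v_p = √[μ(2/r₁ − 1/a_t)] = 3.9353 km/s.
First burn Δv₁ = |v_p − v₁| = 0.9053 km/s.
At r₂, v₂ = √(μ/r₂) = 1.305566 km/s.
Transfer-orbit speed at r₂: v_a = √[μ(2/r₂ − 1/a_t)] = 0.7306177 km/s.
Second burn Δv₂ = |v₂ − v_a| = 0.5749 km/s.
Total Δv = Δv₁ + Δv₂ = 1.480 km/s.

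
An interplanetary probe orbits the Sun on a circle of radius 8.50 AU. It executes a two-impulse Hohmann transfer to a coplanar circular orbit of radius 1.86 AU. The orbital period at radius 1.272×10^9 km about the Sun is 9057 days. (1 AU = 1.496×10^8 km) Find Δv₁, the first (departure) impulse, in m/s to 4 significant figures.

Δv₁ = 4094 m/s

From Kepler's third law T² = 4π²r³/μ at r = 1.272×10^9 km, T = 9057 days = 9057 × 86400 s = 7.825248×10^8 s: μ = 4π²r³/T² = 1.32686×10^11 km³/s².
In km: r₁ = 8.50 × 1.496×10^8 = 1.2716×10^9 km; r₂ = 1.86 × 1.496×10^8 = 2.78256×10^8 km.
The Hohmann ellipse has a_t = (r₁ + r₂)/2 = 7.74928×10^8 km.
Circular speed at r = 1.2716×10^9 km: v_c = √(μ/r) = 10.215 km/s.
Transfer-orbit speed at the same r (vis-viva, a = a_t): v_t = √[μ(2/r − 1/a_t)] = 6.1211 km/s.
Δv₁ = |v_t − v_c| = |6.1211 − 10.215| = 4.094 km/s.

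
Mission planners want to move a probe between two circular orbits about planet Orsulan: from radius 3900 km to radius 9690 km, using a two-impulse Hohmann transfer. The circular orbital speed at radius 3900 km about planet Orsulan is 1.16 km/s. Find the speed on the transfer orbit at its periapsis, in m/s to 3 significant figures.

v = 1390 m/s

From the circular-orbit relation v² = μ/r at r = 3900 km: μ = v²r = (1.16)² × 3900 = 5247.84 km³/s².
The Hohmann ellipse has a_t = (r₁ + r₂)/2 = 6795 km.
At periapsis, r = 3900 km.
From the vis-viva equation, v = √[μ(2/r − 1/a_t)] = 1.385 km/s.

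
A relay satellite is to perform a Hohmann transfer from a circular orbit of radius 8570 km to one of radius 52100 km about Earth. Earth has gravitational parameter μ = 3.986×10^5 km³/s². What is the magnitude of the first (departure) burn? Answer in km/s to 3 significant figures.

The Hohmann ellipse has a_t = (r₁ + r₂)/2 = 30335 km.
On the circular orbit at r = 8570 km, v_c = √(μ/r) = 6.820 km/s.
Transfer-orbit speed at the same r (vis-viva, a = a_t): v_t = √[μ(2/r − 1/a_t)] = 8.938 km/s.
Δv₁ = |v_t − v_c| = |8.938 − 6.820| = 2.118 km/s.

Δv₁ = 2.12 km/s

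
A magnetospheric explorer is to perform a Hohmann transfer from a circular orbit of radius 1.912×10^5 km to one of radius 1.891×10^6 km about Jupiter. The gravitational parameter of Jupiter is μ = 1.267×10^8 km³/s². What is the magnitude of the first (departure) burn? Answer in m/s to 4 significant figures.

Δv₁ = 8951 m/s

Transfer-ellipse semi-major axis a_t = (r₁ + r₂)/2 = (1.912×10^5 + 1.891×10^6)/2 = 1.0411×10^6 km.
On the circular orbit at r = 1.912×10^5 km, v_c = √(μ/r) = 25.742 km/s.
Vis-viva on the transfer ellipse at r = 1.912×10^5 km gives v_t = √[μ(2/r − 1/a_t)] = 34.693 km/s.
Δv₁ = |v_t − v_c| = |34.693 − 25.742| = 8.951 km/s.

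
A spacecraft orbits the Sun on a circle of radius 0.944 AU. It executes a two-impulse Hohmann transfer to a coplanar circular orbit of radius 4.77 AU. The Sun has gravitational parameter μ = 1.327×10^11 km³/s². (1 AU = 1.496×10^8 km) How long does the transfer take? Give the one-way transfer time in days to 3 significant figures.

t = 882 days

In km: r₁ = 0.944 × 1.496×10^8 = 1.412224×10^8 km; r₂ = 4.77 × 1.496×10^8 = 7.13592×10^8 km.
Semi-major axis of the transfer orbit: a_t = (1.412224×10^8 + 7.13592×10^8)/2 = 4.274072×10^8 km.
Transfer time t = π√(a_t³/μ) = π√((4.274072×10^8)³ / 1.327×10^11) = 7.620×10^7 s.
Converting: 7.620×10^7 s ÷ 86400 s/day = 882 days.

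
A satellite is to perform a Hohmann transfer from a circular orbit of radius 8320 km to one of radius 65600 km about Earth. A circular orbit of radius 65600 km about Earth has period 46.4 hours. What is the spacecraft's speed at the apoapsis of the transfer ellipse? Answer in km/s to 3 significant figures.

From Kepler's third law T² = 4π²r³/μ at r = 65600 km, T = 46.4 hours = 46.4 × 3600 s = 1.6704×10^5 s: μ = 4π²r³/T² = 3.99420×10^5 km³/s².
Semi-major axis of the transfer orbit: a_t = (8320 + 65600)/2 = 36960 km.
At apoapsis, r = 65600 km.
Vis-viva: v = √[μ(2/r − 1/a_t)] = √[3.99420×10^5 × (2/65600 − 1/36960)] = 1.171 km/s.

v = 1.17 km/s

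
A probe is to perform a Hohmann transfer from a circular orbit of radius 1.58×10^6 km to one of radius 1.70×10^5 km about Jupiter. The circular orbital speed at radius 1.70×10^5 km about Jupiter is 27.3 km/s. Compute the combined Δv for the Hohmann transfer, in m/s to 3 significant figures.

From the circular-orbit relation v² = μ/r at r = 1.70×10^5 km: μ = v²r = (27.3)² × 1.70×10^5 = 1.26699×10^8 km³/s².
The Hohmann ellipse has a_t = (r₁ + r₂)/2 = 8.750×10^5 km.
Circular speed at r₁: v₁ = √(μ/r₁) = √(1.26699×10^8/1.580×10^6) = 8.955 km/s.
Transfer-orbit speed at r₁ (vis-viva): v_a = √[μ(2/r₁ − 1/a_t)] = 3.947 km/s.
First burn Δv₁ = |v_a − v₁| = 5.008 km/s.
Circular speed at r₂: v₂ = √(μ/r₂) = 27.300 km/s.
Transfer-orbit speed at r₂: v_p = √[μ(2/r₂ − 1/a_t)] = 36.685 km/s.
Second burn Δv₂ = |v₂ − v_p| = 9.385 km/s.
Δv = Δv₁ + Δv₂ = 5.008 + 9.385 = 14.39 km/s.

Δv = 14400 m/s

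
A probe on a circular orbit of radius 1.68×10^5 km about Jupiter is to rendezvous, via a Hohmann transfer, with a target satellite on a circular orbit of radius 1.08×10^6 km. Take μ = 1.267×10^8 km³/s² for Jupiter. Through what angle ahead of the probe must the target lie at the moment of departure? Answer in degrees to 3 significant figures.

Semi-major axis of the transfer orbit: a_t = (1.680×10^5 + 1.080×10^6)/2 = 6.240×10^5 km.
Transfer time t = π√(a_t³/μ) = 1.3757×10^5 s.
Target angular speed ω₂ = √(μ/r₂³) = 1.0029×10^-5 rad/s.
Angle swept by the target during transfer: ω₂·t = 1.3797 rad = 79.05°.
The probe traverses 180° on the transfer ellipse, so the target must lead by 180° − 79.05° = 101°.

φ = 101°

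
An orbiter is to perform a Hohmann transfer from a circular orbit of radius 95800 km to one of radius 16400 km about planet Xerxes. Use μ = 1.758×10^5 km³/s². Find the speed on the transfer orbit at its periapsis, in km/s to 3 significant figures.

The Hohmann ellipse has a_t = (r₁ + r₂)/2 = 56100 km.
The periapsis of the transfer ellipse is at r = 16400 km.
From the vis-viva equation, v = √[μ(2/r − 1/a_t)] = 4.278 km/s.

v = 4.28 km/s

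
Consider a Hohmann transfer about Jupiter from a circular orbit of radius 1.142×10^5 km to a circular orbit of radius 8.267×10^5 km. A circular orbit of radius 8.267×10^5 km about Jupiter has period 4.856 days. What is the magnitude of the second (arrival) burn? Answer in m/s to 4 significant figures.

From Kepler's third law T² = 4π²r³/μ at r = 8.267×10^5 km, T = 4.856 days = 4.856 × 86400 s = 4.195584×10^5 s: μ = 4π²r³/T² = 1.26712×10^8 km³/s².
The Hohmann ellipse has a_t = (r₁ + r₂)/2 = 4.7045×10^5 km.
On the circular orbit at r = 8.267×10^5 km, v_c = √(μ/r) = 12.3804 km/s.
Transfer-orbit speed at the same r (vis-viva, a = a_t): v_t = √[μ(2/r − 1/a_t)] = 6.09975 km/s.
Δv₂ = |v_t − v_c| = |6.09975 − 12.3804| = 6.281 km/s.

Δv₂ = 6281 m/s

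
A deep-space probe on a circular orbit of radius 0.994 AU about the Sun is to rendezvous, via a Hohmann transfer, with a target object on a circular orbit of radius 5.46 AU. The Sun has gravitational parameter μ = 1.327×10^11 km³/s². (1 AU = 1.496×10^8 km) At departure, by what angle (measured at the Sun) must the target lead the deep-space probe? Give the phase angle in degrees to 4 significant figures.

φ = 98.21°

In km: r₁ = 0.994 × 1.496×10^8 = 1.487024×10^8 km; r₂ = 5.46 × 1.496×10^8 = 8.16816×10^8 km.
Transfer-ellipse semi-major axis a_t = (r₁ + r₂)/2 = (1.487024×10^8 + 8.16816×10^8)/2 = 4.827592×10^8 km.
The half-period of the transfer ellipse is t = π√(a_t³/μ) = 9.147665×10^7 s.
Target angular speed ω₂ = √(μ/r₂³) = 1.560447×10^-8 rad/s.
Angle swept by the target during transfer: ω₂·t = 1.42744 rad = 81.79°.
Arrival is 180° from departure on the ellipse, so φ = 180° − 81.79° = 98.21°.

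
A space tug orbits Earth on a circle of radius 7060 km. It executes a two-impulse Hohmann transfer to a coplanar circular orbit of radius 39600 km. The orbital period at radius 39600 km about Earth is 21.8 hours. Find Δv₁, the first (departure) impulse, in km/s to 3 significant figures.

From Kepler's third law T² = 4π²r³/μ at r = 39600 km, T = 21.8 hours = 21.8 × 3600 s = 78480 s: μ = 4π²r³/T² = 3.98041×10^5 km³/s².
Semi-major axis of the transfer orbit: a_t = (7060 + 39600)/2 = 23330 km.
Circular speed at r = 7060 km: v_c = √(μ/r) = 7.509 km/s.
Transfer-orbit speed at the same r (vis-viva, a = a_t): v_t = √[μ(2/r − 1/a_t)] = 9.783 km/s.
Δv₁ = |v_t − v_c| = |9.783 − 7.509| = 2.274 km/s.

Δv₁ = 2.27 km/s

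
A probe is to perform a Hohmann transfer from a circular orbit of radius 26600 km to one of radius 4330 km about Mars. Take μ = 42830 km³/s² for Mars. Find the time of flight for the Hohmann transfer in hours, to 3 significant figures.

t = 8.11 hours

Transfer-ellipse semi-major axis a_t = (r₁ + r₂)/2 = (26600 + 4330)/2 = 15465 km.
Transfer time t = π√(a_t³/μ) = π√((15465)³ / 42830) = 29190 s.
Converting: 29190 s ÷ 3600 s/hour = 8.11 hours.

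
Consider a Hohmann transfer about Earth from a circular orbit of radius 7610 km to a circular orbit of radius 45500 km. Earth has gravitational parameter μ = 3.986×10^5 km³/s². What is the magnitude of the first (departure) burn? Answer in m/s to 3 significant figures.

Transfer-ellipse semi-major axis a_t = (r₁ + r₂)/2 = (7610 + 45500)/2 = 26555 km.
Circular speed at r = 7610 km: v_c = √(μ/r) = 7.237 km/s.
Transfer-orbit speed at the same r (vis-viva, a = a_t): v_t = √[μ(2/r − 1/a_t)] = 9.473 km/s.
Δv₁ = |v_t − v_c| = |9.473 − 7.237| = 2.236 km/s.

Δv₁ = 2240 m/s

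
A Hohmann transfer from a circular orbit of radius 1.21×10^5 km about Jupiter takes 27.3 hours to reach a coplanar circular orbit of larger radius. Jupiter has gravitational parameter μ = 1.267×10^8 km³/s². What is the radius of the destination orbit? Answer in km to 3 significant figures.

Transfer time t = 27.3 hours = 98280 s, and t = π√(a_t³/μ).
So a_t = (μ t²/π²)^(1/3) = (1.267×10^8 × (98280)² / π²)^(1/3) = 4.9866×10^5 km.
Since a_t = (r₁ + r₂)/2, r₂ = 2a_t − r₁ = 2×4.9866×10^5 − 1.210×10^5 = 8.7632×10^5 km.

r₂ = 8.76×10^5 km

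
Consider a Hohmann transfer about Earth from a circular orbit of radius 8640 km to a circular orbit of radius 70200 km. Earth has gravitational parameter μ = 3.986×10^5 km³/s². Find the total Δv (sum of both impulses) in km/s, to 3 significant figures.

Δv = 3.54 km/s

Semi-major axis of the transfer orbit: a_t = (8640 + 70200)/2 = 39420 km.
At r₁ the circular-orbit speed is v₁ = √(μ/r₁) = 6.792 km/s.
Transfer-orbit speed at r₁ (vis-viva): v_p = √[μ(2/r₁ − 1/a_t)] = 9.064 km/s.
First burn Δv₁ = |v_p − v₁| = 2.272 km/s.
At r₂, v₂ = √(μ/r₂) = 2.383 km/s.
Transfer-orbit speed at r₂: v_a = √[μ(2/r₂ − 1/a_t)] = 1.116 km/s.
Second burn Δv₂ = |v₂ − v_a| = 1.267 km/s.
Δv = Δv₁ + Δv₂ = 2.272 + 1.267 = 3.539 km/s.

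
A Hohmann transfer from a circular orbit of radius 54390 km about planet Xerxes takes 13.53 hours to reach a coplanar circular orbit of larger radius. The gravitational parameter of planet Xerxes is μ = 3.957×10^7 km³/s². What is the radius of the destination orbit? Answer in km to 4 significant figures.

Transfer time t = 13.53 hours = 48708 s, and t = π√(a_t³/μ).
So a_t = (μ t²/π²)^(1/3) = (3.957×10^7 × (48708)² / π²)^(1/3) = 2.1188×10^5 km.
Since a_t = (r₁ + r₂)/2, r₂ = 2a_t − r₁ = 2×2.1188×10^5 − 54390 = 3.6937×10^5 km.

r₂ = 3.694×10^5 km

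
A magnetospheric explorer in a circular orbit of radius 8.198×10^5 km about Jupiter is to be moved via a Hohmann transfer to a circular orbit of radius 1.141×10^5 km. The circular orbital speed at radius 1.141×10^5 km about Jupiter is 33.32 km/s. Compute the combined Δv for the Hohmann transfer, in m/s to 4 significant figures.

Δv = 17120 m/s

From the circular-orbit relation v² = μ/r at r = 1.141×10^5 km: μ = v²r = (33.32)² × 1.141×10^5 = 1.26676×10^8 km³/s².
Transfer-ellipse semi-major axis a_t = (r₁ + r₂)/2 = (8.198×10^5 + 1.141×10^5)/2 = 4.6695×10^5 km.
At r₁ the circular-orbit speed is v₁ = √(μ/r₁) = 12.431 km/s.
Transfer-orbit speed at r₁ (vis-viva equation): v_a = √[μ(2/r₁ − 1/a_t)] = 6.1447 km/s.
First burn Δv₁ = |v_a − v₁| = 6.286 km/s.
Circular speed at r₂: v₂ = √(μ/r₂) = 33.32 km/s.
Transfer-orbit speed at r₂: v_p = √[μ(2/r₂ − 1/a_t)] = 44.15 km/s.
Second burn Δv₂ = |v₂ − v_p| = 10.83 km/s.
Total Δv = Δv₁ + Δv₂ = 17.12 km/s.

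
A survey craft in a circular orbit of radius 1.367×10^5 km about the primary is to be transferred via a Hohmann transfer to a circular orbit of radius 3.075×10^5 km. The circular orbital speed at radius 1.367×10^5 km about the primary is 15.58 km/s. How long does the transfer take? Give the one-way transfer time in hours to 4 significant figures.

t = 15.86 hours

From the circular-orbit relation v² = μ/r at r = 1.367×10^5 km: μ = v²r = (15.58)² × 1.367×10^5 = 3.31821×10^7 km³/s².
Semi-major axis of the transfer orbit: a_t = (1.367×10^5 + 3.075×10^5)/2 = 2.221×10^5 km.
By Kepler's third law the transfer-orbit period is T = 2π√(a_t³/μ), so t = T/2 = 57080 s.
Converting: 57080 s ÷ 3600 s/hour = 15.86 hours.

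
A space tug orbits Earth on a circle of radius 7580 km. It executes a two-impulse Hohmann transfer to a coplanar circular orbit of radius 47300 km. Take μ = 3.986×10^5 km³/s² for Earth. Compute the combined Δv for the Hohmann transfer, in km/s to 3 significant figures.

Semi-major axis of the transfer orbit: a_t = (7580 + 47300)/2 = 27440 km.
Circular speed at r₁: v₁ = √(μ/r₁) = √(3.986×10^5/7580) = 7.252 km/s.
Transfer-orbit speed at r₁ (vis-viva): v_p = √[μ(2/r₁ − 1/a_t)] = 9.521 km/s.
First burn Δv₁ = |v_p − v₁| = 2.269 km/s.
Circular speed at r₂: v₂ = √(μ/r₂) = 2.903 km/s.
Transfer-orbit speed at r₂: v_a = √[μ(2/r₂ − 1/a_t)] = 1.526 km/s.
Second burn Δv₂ = |v₂ − v_a| = 1.377 km/s.
Δv = Δv₁ + Δv₂ = 2.269 + 1.377 = 3.646 km/s.

Δv = 3.65 km/s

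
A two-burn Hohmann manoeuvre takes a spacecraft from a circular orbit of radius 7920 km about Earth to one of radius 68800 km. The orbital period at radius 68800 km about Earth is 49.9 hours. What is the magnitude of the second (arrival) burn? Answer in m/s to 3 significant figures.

Δv₂ = 1310 m/s

From Kepler's third law T² = 4π²r³/μ at r = 68800 km, T = 49.9 hours = 49.9 × 3600 s = 1.7964×10^5 s: μ = 4π²r³/T² = 3.98400×10^5 km³/s².
The Hohmann ellipse has a_t = (r₁ + r₂)/2 = 38360 km.
On the circular orbit at r = 68800 km, v_c = √(μ/r) = 2.406 km/s.
Transfer-orbit speed at the same r (vis-viva, a = a_t): v_t = √[μ(2/r − 1/a_t)] = 1.093 km/s.
Δv₂ = |v_t − v_c| = |1.093 − 2.406| = 1.313 km/s.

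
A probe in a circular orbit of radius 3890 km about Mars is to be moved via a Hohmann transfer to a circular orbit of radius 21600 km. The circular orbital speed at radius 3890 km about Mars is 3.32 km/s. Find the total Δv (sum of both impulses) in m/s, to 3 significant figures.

Δv = 1630 m/s

From the circular-orbit relation v² = μ/r at r = 3890 km: μ = v²r = (3.32)² × 3890 = 42877.1 km³/s².
The Hohmann ellipse has a_t = (r₁ + r₂)/2 = 12745 km.
At r₁ the circular-orbit speed is v₁ = √(μ/r₁) = 3.3200 km/s.
Transfer-orbit speed at r₁ (v² = μ(2/r − 1/a)): v_p = √[μ(2/r₁ − 1/a_t)] = 4.3221 km/s.
First burn Δv₁ = |v_p − v₁| = 1.0021 km/s.
Circular speed at r₂: v₂ = √(μ/r₂) = 1.40892 km/s.
Transfer-orbit speed at r₂: v_a = √[μ(2/r₂ − 1/a_t)] = 0.778379 km/s.
Second burn Δv₂ = |v₂ − v_a| = 0.63054 km/s.
Δv = Δv₁ + Δv₂ = 1.0021 + 0.63054 = 1.633 km/s.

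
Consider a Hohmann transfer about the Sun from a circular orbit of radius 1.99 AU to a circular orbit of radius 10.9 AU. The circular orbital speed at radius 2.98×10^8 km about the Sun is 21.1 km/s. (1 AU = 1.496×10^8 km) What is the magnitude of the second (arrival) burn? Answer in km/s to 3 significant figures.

Δv₂ = 4.01 km/s

From the circular-orbit relation v² = μ/r at r = 2.98×10^8 km: μ = v²r = (21.1)² × 2.98×10^8 = 1.32673×10^11 km³/s².
In km: r₁ = 1.99 × 1.496×10^8 = 2.97704×10^8 km; r₂ = 10.9 × 1.496×10^8 = 1.63064×10^9 km.
Semi-major axis of the transfer orbit: a_t = (2.97704×10^8 + 1.63064×10^9)/2 = 9.64172×10^8 km.
Circular speed at r = 1.63064×10^9 km: v_c = √(μ/r) = 9.020 km/s.
Vis-viva on the transfer ellipse at r = 1.63064×10^9 km gives v_t = √[μ(2/r − 1/a_t)] = 5.012 km/s.
Δv₂ = |v_t − v_c| = |5.012 − 9.020| = 4.008 km/s.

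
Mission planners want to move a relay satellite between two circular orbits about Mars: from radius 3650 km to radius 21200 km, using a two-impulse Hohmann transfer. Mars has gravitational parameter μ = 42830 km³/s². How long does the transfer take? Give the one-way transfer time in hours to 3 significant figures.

Transfer-ellipse semi-major axis a_t = (r₁ + r₂)/2 = (3650 + 21200)/2 = 12425 km.
Half the transfer-orbit period gives t = π√(a_t³/μ) = 21020 s.
Converting: 21020 s ÷ 3600 s/hour = 5.84 hours.

t = 5.84 hours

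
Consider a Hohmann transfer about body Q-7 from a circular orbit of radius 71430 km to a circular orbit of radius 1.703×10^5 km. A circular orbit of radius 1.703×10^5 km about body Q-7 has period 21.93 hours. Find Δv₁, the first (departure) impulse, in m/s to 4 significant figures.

Δv₁ = 3914 m/s

From Kepler's third law T² = 4π²r³/μ at r = 1.703×10^5 km, T = 21.93 hours = 21.93 × 3600 s = 78948 s: μ = 4π²r³/T² = 3.12839×10^7 km³/s².
Transfer-ellipse semi-major axis a_t = (r₁ + r₂)/2 = (71430 + 1.703×10^5)/2 = 1.20865×10^5 km.
Circular speed at r = 71430 km: v_c = √(μ/r) = 20.9276 km/s.
Vis-viva on the transfer ellipse at r = 71430 km gives v_t = √[μ(2/r − 1/a_t)] = 24.8415 km/s.
Δv₁ = |v_t − v_c| = |24.8415 − 20.9276| = 3.914 km/s.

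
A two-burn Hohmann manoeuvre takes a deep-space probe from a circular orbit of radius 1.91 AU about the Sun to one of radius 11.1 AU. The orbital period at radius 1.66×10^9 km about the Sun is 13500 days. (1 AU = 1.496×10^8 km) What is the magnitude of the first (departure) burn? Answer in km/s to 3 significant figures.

Δv₁ = 6.60 km/s

From Kepler's third law T² = 4π²r³/μ at r = 1.66×10^9 km, T = 13500 days = 13500 × 86400 s = 1.1664×10^9 s: μ = 4π²r³/T² = 1.32736×10^11 km³/s².
In km: r₁ = 1.91 × 1.496×10^8 = 2.85736×10^8 km; r₂ = 11.1 × 1.496×10^8 = 1.66056×10^9 km.
Transfer-ellipse semi-major axis a_t = (r₁ + r₂)/2 = (2.85736×10^8 + 1.66056×10^9)/2 = 9.73148×10^8 km.
Circular speed at r = 2.85736×10^8 km: v_c = √(μ/r) = 21.5532 km/s.
Transfer-orbit speed at the same r (vis-viva, a = a_t): v_t = √[μ(2/r − 1/a_t)] = 28.1546 km/s.
Δv₁ = |v_t − v_c| = |28.1546 − 21.5532| = 6.601 km/s.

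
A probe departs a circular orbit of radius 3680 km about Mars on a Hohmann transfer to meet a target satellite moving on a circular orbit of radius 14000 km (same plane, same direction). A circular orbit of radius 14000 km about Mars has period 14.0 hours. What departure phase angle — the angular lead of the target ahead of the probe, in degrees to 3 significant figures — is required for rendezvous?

From Kepler's third law T² = 4π²r³/μ at r = 14000 km, T = 14.0 hours = 14.0 × 3600 s = 50400 s: μ = 4π²r³/T² = 42646.4 km³/s².
The Hohmann ellipse has a_t = (r₁ + r₂)/2 = 8840 km.
Transfer time t = π√(a_t³/μ) = 12644.1 s.
The target's mean motion on its circular orbit is ω₂ = √(μ/r₂³) = 1.24666×10^-4 rad/s.
Angle swept by the target during transfer: ω₂·t = 1.57629 rad = 90.31°.
Arrival is 180° from departure on the ellipse, so φ = 180° − 90.31° = 89.7°.

φ = 89.7°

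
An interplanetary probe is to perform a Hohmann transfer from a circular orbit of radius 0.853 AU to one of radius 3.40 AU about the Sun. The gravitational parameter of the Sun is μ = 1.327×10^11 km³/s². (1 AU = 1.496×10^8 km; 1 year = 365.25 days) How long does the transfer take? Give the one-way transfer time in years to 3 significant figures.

In km: r₁ = 0.853 × 1.496×10^8 = 1.276088×10^8 km; r₂ = 3.40 × 1.496×10^8 = 5.0864×10^8 km.
Semi-major axis of the transfer orbit: a_t = (1.276088×10^8 + 5.0864×10^8)/2 = 3.181244×10^8 km.
Transfer time t = π√(a_t³/μ) = π√((3.181244×10^8)³ / 1.327×10^11) = 4.893×10^7 s.
Converting: 4.893×10^7 s ÷ 3.15576×10^7 s/year (365.25 × 86400) = 1.55 years.

t = 1.55 years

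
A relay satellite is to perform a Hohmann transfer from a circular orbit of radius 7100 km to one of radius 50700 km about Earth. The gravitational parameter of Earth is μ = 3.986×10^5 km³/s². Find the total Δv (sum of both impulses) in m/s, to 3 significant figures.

Transfer-ellipse semi-major axis a_t = (r₁ + r₂)/2 = (7100 + 50700)/2 = 28900 km.
At r₁ the circular-orbit speed is v₁ = √(μ/r₁) = 7.4927 km/s.
Transfer-orbit speed at r₁ (vis-viva equation): v_p = √[μ(2/r₁ − 1/a_t)] = 9.9242 km/s.
First burn Δv₁ = |v_p − v₁| = 2.4315 km/s.
At r₂, v₂ = √(μ/r₂) = 2.8039 km/s.
Transfer-orbit speed at r₂: v_a = √[μ(2/r₂ − 1/a_t)] = 1.3898 km/s.
Second burn Δv₂ = |v₂ − v_a| = 1.4141 km/s.
Total Δv = Δv₁ + Δv₂ = 3.846 km/s.

Δv = 3850 m/s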